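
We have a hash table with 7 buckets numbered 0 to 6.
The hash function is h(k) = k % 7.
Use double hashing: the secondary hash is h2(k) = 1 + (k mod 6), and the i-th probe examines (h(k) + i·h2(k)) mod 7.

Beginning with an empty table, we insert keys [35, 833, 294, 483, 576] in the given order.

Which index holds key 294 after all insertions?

1

Insert 35: h=0, slot 0 empty → index 0.
Insert 833: h=0, h2=6, slot 0 occupied → index 6.
Insert 294: h=0, h2=1, slot 0 occupied → index 1.
Insert 483: h=0, h2=4, slot 0 occupied → index 4.
Insert 576: h=2, slot 2 empty → index 2.
Table: [35, 294, 576, —, 483, —, 833]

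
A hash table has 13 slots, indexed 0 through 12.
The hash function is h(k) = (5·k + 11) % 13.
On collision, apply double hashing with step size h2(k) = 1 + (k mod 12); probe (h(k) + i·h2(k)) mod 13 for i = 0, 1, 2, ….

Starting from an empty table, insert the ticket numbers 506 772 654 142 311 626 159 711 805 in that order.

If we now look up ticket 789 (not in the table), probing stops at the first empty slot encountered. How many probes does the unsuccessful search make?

3

506: h=6 → slot 6
772: h=10 → slot 10
654: h=5 → slot 5
142: h=6, h2=11, probe 6,4 → slot 4
311: h=6, h2=12, probe 6,5,4,3 → slot 3
626: h=8 → slot 8
159: h=0 → slot 0
711: h=4, h2=4, probe 4,8,12 → slot 12
805: h=6, h2=2, probe 6,8,10,12,1 → slot 1
Table: [159, 805, ., 311, 142, 654, 506, ., 626, ., 772, ., 711]
Lookup 789: h=4, h2=10, probe 4,1,11 → slot 11 empty, not found.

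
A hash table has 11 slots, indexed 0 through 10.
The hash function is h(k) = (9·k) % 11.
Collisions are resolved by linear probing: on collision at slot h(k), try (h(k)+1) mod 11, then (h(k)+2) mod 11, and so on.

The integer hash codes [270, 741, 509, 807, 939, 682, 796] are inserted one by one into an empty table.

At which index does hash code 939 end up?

6

270 hashes to 10; slot 10 is free -> place at 10.
741 hashes to 3; slot 3 is free -> place at 3.
509 hashes to 5; slot 5 is free -> place at 5.
807 hashes to 3; 3 taken -> place at 4.
939 hashes to 3; 3,4,5 taken -> place at 6.
682 hashes to 0; slot 0 is free -> place at 0.
796 hashes to 3; 3,4,5,6 taken -> place at 7.
Table: [682, _, _, 741, 807, 509, 939, 796, _, _, 270]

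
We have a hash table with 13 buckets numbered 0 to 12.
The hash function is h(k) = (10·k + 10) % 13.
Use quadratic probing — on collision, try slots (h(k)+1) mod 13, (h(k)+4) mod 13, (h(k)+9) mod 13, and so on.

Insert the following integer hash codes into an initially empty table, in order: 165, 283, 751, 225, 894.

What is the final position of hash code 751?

7

Insert 165: h=9, slot 9 empty → index 9.
Insert 283: h=6, slot 6 empty → index 6.
Insert 751: h=6, slot 6 occupied → index 7.
Insert 225: h=11, slot 11 empty → index 11.
Insert 894: h=6, slots 6,7 occupied → index 10.
Table: [_, _, _, _, _, _, 283, 751, _, 165, 894, 225, _]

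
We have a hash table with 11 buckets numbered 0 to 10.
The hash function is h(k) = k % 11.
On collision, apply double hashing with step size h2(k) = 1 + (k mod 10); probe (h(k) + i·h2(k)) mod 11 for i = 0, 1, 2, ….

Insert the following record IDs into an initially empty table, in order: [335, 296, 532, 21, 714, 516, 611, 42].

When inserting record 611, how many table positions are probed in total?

Insert 335: h=5, slot 5 empty -> index 5.
Insert 296: h=10, slot 10 empty -> index 10.
Insert 532: h=4, slot 4 empty -> index 4.
Insert 21: h=10, h2=2, slot 10 occupied -> index 1.
Insert 714: h=10, h2=5, slots 10,4 occupied -> index 9.
Insert 516: h=10, h2=7, slot 10 occupied -> index 6.
Insert 611: h=6, h2=2, slot 6 occupied -> index 8.
Insert 42: h=9, h2=3, slots 9,1,4 occupied -> index 7.
Table: [-, 21, -, -, 532, 335, 516, 42, 611, 714, 296]

2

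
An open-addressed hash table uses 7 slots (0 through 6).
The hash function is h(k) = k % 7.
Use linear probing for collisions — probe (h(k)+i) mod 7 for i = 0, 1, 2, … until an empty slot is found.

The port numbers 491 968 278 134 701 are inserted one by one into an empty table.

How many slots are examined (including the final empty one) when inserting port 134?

3

491: h=1 → slot 1
968: h=2 → slot 2
278: h=5 → slot 5
134: h=1, probe 1,2,3 → slot 3
701: h=1, probe 1,2,3,4 → slot 4
Table: [., 491, 968, 134, 701, 278, .]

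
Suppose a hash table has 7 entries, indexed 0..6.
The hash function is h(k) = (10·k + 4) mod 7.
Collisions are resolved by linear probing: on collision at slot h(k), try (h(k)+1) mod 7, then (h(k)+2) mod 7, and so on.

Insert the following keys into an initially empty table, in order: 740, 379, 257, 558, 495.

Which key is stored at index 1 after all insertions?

740: h=5 -> slot 5
379: h=0 -> slot 0
257: h=5, probe 5,6 -> slot 6
558: h=5, probe 5,6,0,1 -> slot 1
495: h=5, probe 5,6,0,1,2 -> slot 2
Table: [379, 558, 495, -, -, 740, 257]

558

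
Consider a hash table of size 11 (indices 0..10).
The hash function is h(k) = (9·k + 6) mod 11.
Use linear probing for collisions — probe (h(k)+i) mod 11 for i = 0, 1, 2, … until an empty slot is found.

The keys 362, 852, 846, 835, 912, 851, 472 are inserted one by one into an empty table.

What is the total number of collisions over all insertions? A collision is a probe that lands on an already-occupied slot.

362 hashes to 8; slot 8 is free => place at 8.
852 hashes to 7; slot 7 is free => place at 7.
846 hashes to 8; 8 taken => place at 9.
835 hashes to 8; 8,9 taken => place at 10.
912 hashes to 8; 8,9,10 taken => place at 0.
851 hashes to 9; 9,10,0 taken => place at 1.
472 hashes to 8; 8,9,10,0,1 taken => place at 2.
Table: [912, 851, 472, _, _, _, _, 852, 362, 846, 835]

14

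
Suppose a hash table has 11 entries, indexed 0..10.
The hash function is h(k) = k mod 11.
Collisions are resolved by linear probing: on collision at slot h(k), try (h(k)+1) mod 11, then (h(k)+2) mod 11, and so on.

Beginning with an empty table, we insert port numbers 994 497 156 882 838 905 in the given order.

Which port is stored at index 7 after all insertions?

905

994: h=4 -> slot 4
497: h=2 -> slot 2
156: h=2, probe 2,3 -> slot 3
882: h=2, probe 2,3,4,5 -> slot 5
838: h=2, probe 2,3,4,5,6 -> slot 6
905: h=3, probe 3,4,5,6,7 -> slot 7
Table: [_, _, 497, 156, 994, 882, 838, 905, _, _, _]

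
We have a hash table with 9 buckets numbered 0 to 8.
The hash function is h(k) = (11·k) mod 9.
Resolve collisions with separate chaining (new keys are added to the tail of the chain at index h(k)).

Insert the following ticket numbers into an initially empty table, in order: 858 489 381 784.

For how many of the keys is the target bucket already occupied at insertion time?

2

858 -> bucket 6
489 -> bucket 6 (collision)
381 -> bucket 6 (collision)
784 -> bucket 2
Final buckets:
0: -
1: -
2: 784
3: -
4: -
5: -
6: 858 -> 489 -> 381
7: -
8: -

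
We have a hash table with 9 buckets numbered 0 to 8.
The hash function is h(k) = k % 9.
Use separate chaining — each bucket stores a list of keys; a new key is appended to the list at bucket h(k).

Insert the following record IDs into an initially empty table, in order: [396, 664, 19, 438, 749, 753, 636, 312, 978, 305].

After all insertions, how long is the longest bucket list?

5

Insert 396: h=0, bucket 0 empty -> new chain.
Insert 664: h=7, bucket 7 empty -> new chain.
Insert 19: h=1, bucket 1 empty -> new chain.
Insert 438: h=6, bucket 6 empty -> new chain.
Insert 749: h=2, bucket 2 empty -> new chain.
Insert 753: h=6, bucket 6 nonempty -> append to chain.
Insert 636: h=6, bucket 6 nonempty -> append to chain.
Insert 312: h=6, bucket 6 nonempty -> append to chain.
Insert 978: h=6, bucket 6 nonempty -> append to chain.
Insert 305: h=8, bucket 8 empty -> new chain.
Final buckets:
0: 396
1: 19
2: 749
3: _
4: _
5: _
6: 438 -> 753 -> 636 -> 312 -> 978
7: 664
8: 305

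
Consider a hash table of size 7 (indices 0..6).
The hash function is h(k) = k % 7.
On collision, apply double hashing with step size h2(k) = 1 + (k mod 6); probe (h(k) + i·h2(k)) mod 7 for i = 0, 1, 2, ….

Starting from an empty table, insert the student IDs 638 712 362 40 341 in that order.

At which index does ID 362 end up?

4

Insert 638: h=1, slot 1 empty → index 1.
Insert 712: h=5, slot 5 empty → index 5.
Insert 362: h=5, h2=3, slots 5,1 occupied → index 4.
Insert 40: h=5, h2=5, slot 5 occupied → index 3.
Insert 341: h=5, h2=6, slots 5,4,3 occupied → index 2.
Table: [∅, 638, 341, 40, 362, 712, ∅]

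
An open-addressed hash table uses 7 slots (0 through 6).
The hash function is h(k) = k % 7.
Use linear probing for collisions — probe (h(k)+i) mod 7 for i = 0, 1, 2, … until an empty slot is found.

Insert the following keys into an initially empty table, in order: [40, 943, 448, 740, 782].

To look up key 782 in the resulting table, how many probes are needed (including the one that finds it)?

40 hashes to 5; slot 5 is free -> place at 5.
943 hashes to 5; 5 taken -> place at 6.
448 hashes to 0; slot 0 is free -> place at 0.
740 hashes to 5; 5,6,0 taken -> place at 1.
782 hashes to 5; 5,6,0,1 taken -> place at 2.
Table: [448, 740, 782, —, —, 40, 943]
Lookup 782: h=5, probe 5,6,0,1,2 → found at 2.

5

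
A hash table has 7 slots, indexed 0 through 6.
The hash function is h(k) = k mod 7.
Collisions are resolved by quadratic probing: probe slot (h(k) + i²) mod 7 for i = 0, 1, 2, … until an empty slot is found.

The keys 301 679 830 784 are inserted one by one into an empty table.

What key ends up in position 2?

784

Insert 301: h=0, slot 0 empty → index 0.
Insert 679: h=0, slot 0 occupied → index 1.
Insert 830: h=4, slot 4 empty → index 4.
Insert 784: h=0, slots 0,1,4 occupied → index 2.
Table: [301, 679, 784, -, 830, -, -]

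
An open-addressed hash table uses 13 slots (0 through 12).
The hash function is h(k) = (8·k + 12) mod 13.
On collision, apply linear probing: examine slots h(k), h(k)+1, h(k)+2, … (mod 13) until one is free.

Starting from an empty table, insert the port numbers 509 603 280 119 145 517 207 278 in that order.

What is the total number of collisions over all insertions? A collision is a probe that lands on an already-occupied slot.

14

509: h=2 -> slot 2
603: h=0 -> slot 0
280: h=3 -> slot 3
119: h=2, probe 2,3,4 -> slot 4
145: h=2, probe 2,3,4,5 -> slot 5
517: h=1 -> slot 1
207: h=4, probe 4,5,6 -> slot 6
278: h=0, probe 0,1,2,3,4,5,6,7 -> slot 7
Table: [603, 517, 509, 280, 119, 145, 207, 278, ∅, ∅, ∅, ∅, ∅]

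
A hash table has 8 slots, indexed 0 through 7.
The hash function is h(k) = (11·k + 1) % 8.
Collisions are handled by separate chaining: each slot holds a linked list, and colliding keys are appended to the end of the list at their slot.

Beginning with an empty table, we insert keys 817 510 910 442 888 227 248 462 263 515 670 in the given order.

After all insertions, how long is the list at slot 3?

Insert 817: h=4, bucket 4 empty → new chain.
Insert 510: h=3, bucket 3 empty → new chain.
Insert 910: h=3, bucket 3 nonempty → append to chain.
Insert 442: h=7, bucket 7 empty → new chain.
Insert 888: h=1, bucket 1 empty → new chain.
Insert 227: h=2, bucket 2 empty → new chain.
Insert 248: h=1, bucket 1 nonempty → append to chain.
Insert 462: h=3, bucket 3 nonempty → append to chain.
Insert 263: h=6, bucket 6 empty → new chain.
Insert 515: h=2, bucket 2 nonempty → append to chain.
Insert 670: h=3, bucket 3 nonempty → append to chain.
Final buckets:
0: ∅
1: 888 -> 248
2: 227 -> 515
3: 510 -> 910 -> 462 -> 670
4: 817
5: ∅
6: 263
7: 442

4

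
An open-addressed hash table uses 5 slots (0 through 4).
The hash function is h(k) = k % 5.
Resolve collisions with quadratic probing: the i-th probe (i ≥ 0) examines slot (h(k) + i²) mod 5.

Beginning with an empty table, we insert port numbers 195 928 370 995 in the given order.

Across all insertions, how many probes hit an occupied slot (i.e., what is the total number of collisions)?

Insert 195: h=0, slot 0 empty => index 0.
Insert 928: h=3, slot 3 empty => index 3.
Insert 370: h=0, slot 0 occupied => index 1.
Insert 995: h=0, slots 0,1 occupied => index 4.
Table: [195, 370, ∅, 928, 995]

3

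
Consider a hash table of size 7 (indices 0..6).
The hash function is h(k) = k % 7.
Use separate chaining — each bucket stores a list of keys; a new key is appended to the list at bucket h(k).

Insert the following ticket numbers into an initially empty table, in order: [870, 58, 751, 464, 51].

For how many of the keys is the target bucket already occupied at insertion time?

870 → bucket 2
58 → bucket 2 (collision)
751 → bucket 2 (collision)
464 → bucket 2 (collision)
51 → bucket 2 (collision)
Final buckets:
0: .
1: .
2: 870 -> 58 -> 751 -> 464 -> 51
3: .
4: .
5: .
6: .

4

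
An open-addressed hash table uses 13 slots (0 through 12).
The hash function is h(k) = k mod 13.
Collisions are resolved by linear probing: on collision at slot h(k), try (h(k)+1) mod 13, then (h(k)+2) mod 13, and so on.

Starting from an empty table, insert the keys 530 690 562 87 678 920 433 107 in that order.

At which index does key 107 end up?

530: h=10 → slot 10
690: h=1 → slot 1
562: h=3 → slot 3
87: h=9 → slot 9
678: h=2 → slot 2
920: h=10, probe 10,11 → slot 11
433: h=4 → slot 4
107: h=3, probe 3,4,5 → slot 5
Table: [_, 690, 678, 562, 433, 107, _, _, _, 87, 530, 920, _]

5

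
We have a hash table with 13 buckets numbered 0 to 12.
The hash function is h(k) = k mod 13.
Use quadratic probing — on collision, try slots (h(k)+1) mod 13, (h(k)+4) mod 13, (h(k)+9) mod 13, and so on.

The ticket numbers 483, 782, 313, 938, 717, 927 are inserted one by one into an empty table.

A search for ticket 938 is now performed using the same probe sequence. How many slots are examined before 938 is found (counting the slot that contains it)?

3

483 hashes to 2; slot 2 is free => place at 2.
782 hashes to 2; 2 taken => place at 3.
313 hashes to 1; slot 1 is free => place at 1.
938 hashes to 2; 2,3 taken => place at 6.
717 hashes to 2; 2,3,6 taken => place at 11.
927 hashes to 4; slot 4 is free => place at 4.
Table: [-, 313, 483, 782, 927, -, 938, -, -, -, -, 717, -]
Lookup 938: h=2, probe 2,3,6 → found at 6.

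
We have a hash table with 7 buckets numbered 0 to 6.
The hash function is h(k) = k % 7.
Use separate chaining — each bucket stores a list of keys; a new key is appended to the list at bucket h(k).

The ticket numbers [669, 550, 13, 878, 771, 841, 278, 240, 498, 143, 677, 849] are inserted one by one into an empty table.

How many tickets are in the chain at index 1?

3

Insert 669: h=4, bucket 4 empty → new chain.
Insert 550: h=4, bucket 4 nonempty → append to chain.
Insert 13: h=6, bucket 6 empty → new chain.
Insert 878: h=3, bucket 3 empty → new chain.
Insert 771: h=1, bucket 1 empty → new chain.
Insert 841: h=1, bucket 1 nonempty → append to chain.
Insert 278: h=5, bucket 5 empty → new chain.
Insert 240: h=2, bucket 2 empty → new chain.
Insert 498: h=1, bucket 1 nonempty → append to chain.
Insert 143: h=3, bucket 3 nonempty → append to chain.
Insert 677: h=5, bucket 5 nonempty → append to chain.
Insert 849: h=2, bucket 2 nonempty → append to chain.
Final buckets:
0: .
1: 771 -> 841 -> 498
2: 240 -> 849
3: 878 -> 143
4: 669 -> 550
5: 278 -> 677
6: 13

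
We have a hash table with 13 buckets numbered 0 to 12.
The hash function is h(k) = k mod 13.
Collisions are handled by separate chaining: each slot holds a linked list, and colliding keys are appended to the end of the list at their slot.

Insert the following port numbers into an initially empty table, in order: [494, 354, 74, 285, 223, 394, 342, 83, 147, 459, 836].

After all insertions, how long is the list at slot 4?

494 -> bucket 0
354 -> bucket 3
74 -> bucket 9
285 -> bucket 12
223 -> bucket 2
394 -> bucket 4
342 -> bucket 4 (collision)
83 -> bucket 5
147 -> bucket 4 (collision)
459 -> bucket 4 (collision)
836 -> bucket 4 (collision)
Final buckets:
0: 494
1: _
2: 223
3: 354
4: 394 -> 342 -> 147 -> 459 -> 836
5: 83
6: _
7: _
8: _
9: 74
10: _
11: _
12: 285

5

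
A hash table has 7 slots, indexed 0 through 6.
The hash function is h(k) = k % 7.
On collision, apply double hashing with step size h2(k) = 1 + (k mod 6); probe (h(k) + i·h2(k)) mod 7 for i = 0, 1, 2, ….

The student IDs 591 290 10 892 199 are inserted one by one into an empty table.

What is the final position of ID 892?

4

591: h=3 => slot 3
290: h=3, h2=3, probe 3,6 => slot 6
10: h=3, h2=5, probe 3,1 => slot 1
892: h=3, h2=5, probe 3,1,6,4 => slot 4
199: h=3, h2=2, probe 3,5 => slot 5
Table: [., 10, ., 591, 892, 199, 290]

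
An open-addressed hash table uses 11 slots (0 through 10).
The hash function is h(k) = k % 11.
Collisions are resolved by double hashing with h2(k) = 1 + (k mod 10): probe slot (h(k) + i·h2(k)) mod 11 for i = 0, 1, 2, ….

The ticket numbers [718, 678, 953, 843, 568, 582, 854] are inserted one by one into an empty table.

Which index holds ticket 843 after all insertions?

4

Insert 718: h=3, slot 3 empty → index 3.
Insert 678: h=7, slot 7 empty → index 7.
Insert 953: h=7, h2=4, slot 7 occupied → index 0.
Insert 843: h=7, h2=4, slots 7,0 occupied → index 4.
Insert 568: h=7, h2=9, slot 7 occupied → index 5.
Insert 582: h=10, slot 10 empty → index 10.
Insert 854: h=7, h2=5, slot 7 occupied → index 1.
Table: [953, 854, —, 718, 843, 568, —, 678, —, —, 582]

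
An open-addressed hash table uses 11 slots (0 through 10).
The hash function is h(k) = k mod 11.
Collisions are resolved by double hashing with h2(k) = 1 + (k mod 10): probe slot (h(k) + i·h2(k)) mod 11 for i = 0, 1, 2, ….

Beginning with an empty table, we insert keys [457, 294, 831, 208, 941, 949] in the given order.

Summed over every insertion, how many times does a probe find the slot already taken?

8

457: h=6 → slot 6
294: h=8 → slot 8
831: h=6, h2=2, probe 6,8,10 → slot 10
208: h=10, h2=9, probe 10,8,6,4 → slot 4
941: h=6, h2=2, probe 6,8,10,1 → slot 1
949: h=3 → slot 3
Table: [—, 941, —, 949, 208, —, 457, —, 294, —, 831]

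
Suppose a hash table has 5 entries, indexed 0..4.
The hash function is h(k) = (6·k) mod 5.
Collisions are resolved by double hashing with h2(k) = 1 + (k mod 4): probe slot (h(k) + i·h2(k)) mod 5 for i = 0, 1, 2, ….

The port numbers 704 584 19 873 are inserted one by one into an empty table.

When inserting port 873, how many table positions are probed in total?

704 hashes to 4; slot 4 is free → place at 4.
584 hashes to 4, h2=1; 4 taken → place at 0.
19 hashes to 4, h2=4; 4 taken → place at 3.
873 hashes to 3, h2=2; 3,0 taken → place at 2.
Table: [584, _, 873, 19, 704]

3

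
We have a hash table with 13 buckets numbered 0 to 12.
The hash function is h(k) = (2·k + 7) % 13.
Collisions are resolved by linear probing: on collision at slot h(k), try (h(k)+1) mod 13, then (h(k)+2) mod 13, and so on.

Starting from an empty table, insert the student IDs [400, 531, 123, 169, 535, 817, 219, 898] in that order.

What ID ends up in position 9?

400 hashes to 1; slot 1 is free → place at 1.
531 hashes to 3; slot 3 is free → place at 3.
123 hashes to 6; slot 6 is free → place at 6.
169 hashes to 7; slot 7 is free → place at 7.
535 hashes to 11; slot 11 is free → place at 11.
817 hashes to 3; 3 taken → place at 4.
219 hashes to 3; 3,4 taken → place at 5.
898 hashes to 9; slot 9 is free → place at 9.
Table: [-, 400, -, 531, 817, 219, 123, 169, -, 898, -, 535, -]

898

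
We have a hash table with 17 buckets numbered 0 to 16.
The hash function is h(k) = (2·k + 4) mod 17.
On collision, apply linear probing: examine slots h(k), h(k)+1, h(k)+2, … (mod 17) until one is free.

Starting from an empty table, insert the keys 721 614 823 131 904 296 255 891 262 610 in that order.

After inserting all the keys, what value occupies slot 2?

823

Insert 721: h=1, slot 1 empty -> index 1.
Insert 614: h=8, slot 8 empty -> index 8.
Insert 823: h=1, slot 1 occupied -> index 2.
Insert 131: h=11, slot 11 empty -> index 11.
Insert 904: h=10, slot 10 empty -> index 10.
Insert 296: h=1, slots 1,2 occupied -> index 3.
Insert 255: h=4, slot 4 empty -> index 4.
Insert 891: h=1, slots 1,2,3,4 occupied -> index 5.
Insert 262: h=1, slots 1,2,3,4,5 occupied -> index 6.
Insert 610: h=0, slot 0 empty -> index 0.
Table: [610, 721, 823, 296, 255, 891, 262, ., 614, ., 904, 131, ., ., ., ., .]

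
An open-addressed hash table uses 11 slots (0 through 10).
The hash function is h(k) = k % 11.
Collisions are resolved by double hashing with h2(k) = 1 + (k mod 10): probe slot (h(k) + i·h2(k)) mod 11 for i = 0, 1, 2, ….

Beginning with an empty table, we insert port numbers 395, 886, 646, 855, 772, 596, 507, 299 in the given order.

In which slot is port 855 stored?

Insert 395: h=10, slot 10 empty -> index 10.
Insert 886: h=6, slot 6 empty -> index 6.
Insert 646: h=8, slot 8 empty -> index 8.
Insert 855: h=8, h2=6, slot 8 occupied -> index 3.
Insert 772: h=2, slot 2 empty -> index 2.
Insert 596: h=2, h2=7, slot 2 occupied -> index 9.
Insert 507: h=1, slot 1 empty -> index 1.
Insert 299: h=2, h2=10, slots 2,1 occupied -> index 0.
Table: [299, 507, 772, 855, ., ., 886, ., 646, 596, 395]

3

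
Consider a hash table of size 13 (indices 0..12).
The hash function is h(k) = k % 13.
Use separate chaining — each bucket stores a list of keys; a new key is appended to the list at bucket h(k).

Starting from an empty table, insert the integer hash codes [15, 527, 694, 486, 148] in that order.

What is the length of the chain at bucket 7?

1

15 → bucket 2
527 → bucket 7
694 → bucket 5
486 → bucket 5 (collision)
148 → bucket 5 (collision)
Final buckets:
0: _
1: _
2: 15
3: _
4: _
5: 694 -> 486 -> 148
6: _
7: 527
8: _
9: _
10: _
11: _
12: _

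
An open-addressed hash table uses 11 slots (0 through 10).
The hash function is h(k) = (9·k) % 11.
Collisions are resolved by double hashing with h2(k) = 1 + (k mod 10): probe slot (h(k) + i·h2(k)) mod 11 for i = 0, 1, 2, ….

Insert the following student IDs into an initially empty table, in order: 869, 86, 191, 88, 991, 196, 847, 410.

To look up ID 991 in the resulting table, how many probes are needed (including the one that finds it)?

869 hashes to 0; slot 0 is free -> place at 0.
86 hashes to 4; slot 4 is free -> place at 4.
191 hashes to 3; slot 3 is free -> place at 3.
88 hashes to 0, h2=9; 0 taken -> place at 9.
991 hashes to 9, h2=2; 9,0 taken -> place at 2.
196 hashes to 4, h2=7; 4,0 taken -> place at 7.
847 hashes to 0, h2=8; 0 taken -> place at 8.
410 hashes to 5; slot 5 is free -> place at 5.
Table: [869, ∅, 991, 191, 86, 410, ∅, 196, 847, 88, ∅]
Lookup 991: h=9, h2=2, probe 9,0,2 → found at 2.

3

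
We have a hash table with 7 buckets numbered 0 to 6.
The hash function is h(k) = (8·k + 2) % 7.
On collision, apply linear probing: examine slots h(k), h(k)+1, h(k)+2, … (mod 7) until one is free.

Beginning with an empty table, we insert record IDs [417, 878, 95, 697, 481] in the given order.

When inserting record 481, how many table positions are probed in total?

Insert 417: h=6, slot 6 empty → index 6.
Insert 878: h=5, slot 5 empty → index 5.
Insert 95: h=6, slot 6 occupied → index 0.
Insert 697: h=6, slots 6,0 occupied → index 1.
Insert 481: h=0, slots 0,1 occupied → index 2.
Table: [95, 697, 481, ∅, ∅, 878, 417]

3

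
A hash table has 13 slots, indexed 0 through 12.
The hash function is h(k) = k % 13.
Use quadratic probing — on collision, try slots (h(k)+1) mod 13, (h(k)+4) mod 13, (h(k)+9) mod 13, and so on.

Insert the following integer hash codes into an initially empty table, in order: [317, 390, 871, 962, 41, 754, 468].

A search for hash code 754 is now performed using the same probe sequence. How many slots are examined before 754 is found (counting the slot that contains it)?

4

Insert 317: h=5, slot 5 empty => index 5.
Insert 390: h=0, slot 0 empty => index 0.
Insert 871: h=0, slot 0 occupied => index 1.
Insert 962: h=0, slots 0,1 occupied => index 4.
Insert 41: h=2, slot 2 empty => index 2.
Insert 754: h=0, slots 0,1,4 occupied => index 9.
Insert 468: h=0, slots 0,1,4,9 occupied => index 3.
Table: [390, 871, 41, 468, 962, 317, ∅, ∅, ∅, 754, ∅, ∅, ∅]
Lookup 754: h=0, probe 0,1,4,9 → found at 9.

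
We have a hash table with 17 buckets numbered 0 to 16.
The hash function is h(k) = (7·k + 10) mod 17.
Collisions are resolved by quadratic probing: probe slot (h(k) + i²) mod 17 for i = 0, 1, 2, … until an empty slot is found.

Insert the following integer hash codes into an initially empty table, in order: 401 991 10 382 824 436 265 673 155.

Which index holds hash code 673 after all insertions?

401: h=12 → slot 12
991: h=11 → slot 11
10: h=12, probe 12,13 → slot 13
382: h=15 → slot 15
824: h=15, probe 15,16 → slot 16
436: h=2 → slot 2
265: h=12, probe 12,13,16,4 → slot 4
673: h=12, probe 12,13,16,4,11,3 → slot 3
155: h=7 → slot 7
Table: [_, _, 436, 673, 265, _, _, 155, _, _, _, 991, 401, 10, _, 382, 824]

3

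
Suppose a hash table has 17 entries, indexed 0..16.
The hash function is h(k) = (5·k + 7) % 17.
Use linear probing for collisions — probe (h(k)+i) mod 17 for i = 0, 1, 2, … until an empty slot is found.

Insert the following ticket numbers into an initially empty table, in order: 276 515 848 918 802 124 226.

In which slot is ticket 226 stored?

Insert 276: h=10, slot 10 empty => index 10.
Insert 515: h=15, slot 15 empty => index 15.
Insert 848: h=14, slot 14 empty => index 14.
Insert 918: h=7, slot 7 empty => index 7.
Insert 802: h=5, slot 5 empty => index 5.
Insert 124: h=15, slot 15 occupied => index 16.
Insert 226: h=15, slots 15,16 occupied => index 0.
Table: [226, ., ., ., ., 802, ., 918, ., ., 276, ., ., ., 848, 515, 124]

0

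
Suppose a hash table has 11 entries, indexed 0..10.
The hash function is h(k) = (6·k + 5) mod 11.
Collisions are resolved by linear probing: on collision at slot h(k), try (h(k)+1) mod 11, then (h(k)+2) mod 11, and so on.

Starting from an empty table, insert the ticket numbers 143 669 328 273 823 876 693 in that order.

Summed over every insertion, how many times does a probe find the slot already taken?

143: h=5 → slot 5
669: h=4 → slot 4
328: h=4, probe 4,5,6 → slot 6
273: h=4, probe 4,5,6,7 → slot 7
823: h=4, probe 4,5,6,7,8 → slot 8
876: h=3 → slot 3
693: h=5, probe 5,6,7,8,9 → slot 9
Table: [_, _, _, 876, 669, 143, 328, 273, 823, 693, _]

13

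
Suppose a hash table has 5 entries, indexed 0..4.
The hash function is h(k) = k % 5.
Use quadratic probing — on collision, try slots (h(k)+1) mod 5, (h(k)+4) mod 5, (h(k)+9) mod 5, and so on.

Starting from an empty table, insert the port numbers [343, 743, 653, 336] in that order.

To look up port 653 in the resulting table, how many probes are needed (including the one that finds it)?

343 hashes to 3; slot 3 is free => place at 3.
743 hashes to 3; 3 taken => place at 4.
653 hashes to 3; 3,4 taken => place at 2.
336 hashes to 1; slot 1 is free => place at 1.
Table: [_, 336, 653, 343, 743]
Lookup 653: h=3, probe 3,4,2 → found at 2.

3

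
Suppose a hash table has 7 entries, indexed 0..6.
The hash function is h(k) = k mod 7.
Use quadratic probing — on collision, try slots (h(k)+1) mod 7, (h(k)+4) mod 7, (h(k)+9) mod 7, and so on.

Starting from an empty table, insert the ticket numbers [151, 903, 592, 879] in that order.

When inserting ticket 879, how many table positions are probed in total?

3

Insert 151: h=4, slot 4 empty => index 4.
Insert 903: h=0, slot 0 empty => index 0.
Insert 592: h=4, slot 4 occupied => index 5.
Insert 879: h=4, slots 4,5 occupied => index 1.
Table: [903, 879, ., ., 151, 592, .]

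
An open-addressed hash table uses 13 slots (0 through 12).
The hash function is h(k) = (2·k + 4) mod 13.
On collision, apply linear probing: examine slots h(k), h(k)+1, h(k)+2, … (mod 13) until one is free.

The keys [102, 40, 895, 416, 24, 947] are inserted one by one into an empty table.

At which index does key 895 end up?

Insert 102: h=0, slot 0 empty => index 0.
Insert 40: h=6, slot 6 empty => index 6.
Insert 895: h=0, slot 0 occupied => index 1.
Insert 416: h=4, slot 4 empty => index 4.
Insert 24: h=0, slots 0,1 occupied => index 2.
Insert 947: h=0, slots 0,1,2 occupied => index 3.
Table: [102, 895, 24, 947, 416, ∅, 40, ∅, ∅, ∅, ∅, ∅, ∅]

1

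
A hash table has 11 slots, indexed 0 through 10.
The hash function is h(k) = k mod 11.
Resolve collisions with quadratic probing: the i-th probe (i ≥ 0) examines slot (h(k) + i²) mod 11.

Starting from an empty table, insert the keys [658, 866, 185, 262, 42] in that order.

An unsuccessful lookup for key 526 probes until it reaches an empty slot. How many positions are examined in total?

Insert 658: h=9, slot 9 empty => index 9.
Insert 866: h=8, slot 8 empty => index 8.
Insert 185: h=9, slot 9 occupied => index 10.
Insert 262: h=9, slots 9,10 occupied => index 2.
Insert 42: h=9, slots 9,10,2 occupied => index 7.
Table: [., ., 262, ., ., ., ., 42, 866, 658, 185]
Lookup 526: h=9, probe 9,10,2,7,3 → slot 3 empty, not found.

5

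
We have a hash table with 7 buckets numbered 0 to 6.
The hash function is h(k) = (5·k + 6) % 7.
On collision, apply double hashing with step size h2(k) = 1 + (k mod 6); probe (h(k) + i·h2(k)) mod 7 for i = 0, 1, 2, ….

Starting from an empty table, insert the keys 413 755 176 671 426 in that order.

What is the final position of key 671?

Insert 413: h=6, slot 6 empty => index 6.
Insert 755: h=1, slot 1 empty => index 1.
Insert 176: h=4, slot 4 empty => index 4.
Insert 671: h=1, h2=6, slot 1 occupied => index 0.
Insert 426: h=1, h2=1, slot 1 occupied => index 2.
Table: [671, 755, 426, —, 176, —, 413]

0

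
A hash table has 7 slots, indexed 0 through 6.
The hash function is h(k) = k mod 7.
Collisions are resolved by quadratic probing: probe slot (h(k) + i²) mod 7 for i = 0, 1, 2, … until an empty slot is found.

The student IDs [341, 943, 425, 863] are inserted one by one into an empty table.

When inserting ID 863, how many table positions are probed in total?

2

341: h=5 -> slot 5
943: h=5, probe 5,6 -> slot 6
425: h=5, probe 5,6,2 -> slot 2
863: h=2, probe 2,3 -> slot 3
Table: [∅, ∅, 425, 863, ∅, 341, 943]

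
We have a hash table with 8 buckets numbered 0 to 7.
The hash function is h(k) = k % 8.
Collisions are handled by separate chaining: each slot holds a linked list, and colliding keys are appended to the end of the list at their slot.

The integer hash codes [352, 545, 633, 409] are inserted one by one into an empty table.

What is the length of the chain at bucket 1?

3

352 -> bucket 0
545 -> bucket 1
633 -> bucket 1 (collision)
409 -> bucket 1 (collision)
Final buckets:
0: 352
1: 545 -> 633 -> 409
2: ∅
3: ∅
4: ∅
5: ∅
6: ∅
7: ∅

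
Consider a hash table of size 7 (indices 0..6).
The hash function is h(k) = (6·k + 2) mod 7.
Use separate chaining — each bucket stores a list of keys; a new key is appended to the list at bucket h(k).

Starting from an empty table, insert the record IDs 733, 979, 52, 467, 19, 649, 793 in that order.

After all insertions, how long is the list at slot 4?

4

733 -> bucket 4
979 -> bucket 3
52 -> bucket 6
467 -> bucket 4 (collision)
19 -> bucket 4 (collision)
649 -> bucket 4 (collision)
793 -> bucket 0
Final buckets:
0: 793
1: ∅
2: ∅
3: 979
4: 733 -> 467 -> 19 -> 649
5: ∅
6: 52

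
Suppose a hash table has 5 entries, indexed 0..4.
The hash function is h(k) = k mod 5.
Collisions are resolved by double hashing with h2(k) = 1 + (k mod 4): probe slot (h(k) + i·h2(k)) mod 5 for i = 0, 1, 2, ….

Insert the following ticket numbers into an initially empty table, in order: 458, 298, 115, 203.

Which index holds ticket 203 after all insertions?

2

458 hashes to 3; slot 3 is free → place at 3.
298 hashes to 3, h2=3; 3 taken → place at 1.
115 hashes to 0; slot 0 is free → place at 0.
203 hashes to 3, h2=4; 3 taken → place at 2.
Table: [115, 298, 203, 458, _]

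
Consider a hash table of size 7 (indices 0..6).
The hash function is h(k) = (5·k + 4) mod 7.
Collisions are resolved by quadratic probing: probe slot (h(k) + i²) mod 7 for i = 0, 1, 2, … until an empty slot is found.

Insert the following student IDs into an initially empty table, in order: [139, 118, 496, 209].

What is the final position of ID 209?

1

139: h=6 -> slot 6
118: h=6, probe 6,0 -> slot 0
496: h=6, probe 6,0,3 -> slot 3
209: h=6, probe 6,0,3,1 -> slot 1
Table: [118, 209, ∅, 496, ∅, ∅, 139]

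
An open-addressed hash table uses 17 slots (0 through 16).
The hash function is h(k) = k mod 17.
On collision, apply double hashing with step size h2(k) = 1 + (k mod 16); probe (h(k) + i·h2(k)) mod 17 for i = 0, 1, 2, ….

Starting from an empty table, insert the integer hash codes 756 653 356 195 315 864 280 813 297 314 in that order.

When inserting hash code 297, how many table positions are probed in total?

Insert 756: h=8, slot 8 empty → index 8.
Insert 653: h=7, slot 7 empty → index 7.
Insert 356: h=16, slot 16 empty → index 16.
Insert 195: h=8, h2=4, slot 8 occupied → index 12.
Insert 315: h=9, slot 9 empty → index 9.
Insert 864: h=14, slot 14 empty → index 14.
Insert 280: h=8, h2=9, slot 8 occupied → index 0.
Insert 813: h=14, h2=14, slot 14 occupied → index 11.
Insert 297: h=8, h2=10, slot 8 occupied → index 1.
Insert 314: h=8, h2=11, slot 8 occupied → index 2.
Table: [280, 297, 314, ∅, ∅, ∅, ∅, 653, 756, 315, ∅, 813, 195, ∅, 864, ∅, 356]

2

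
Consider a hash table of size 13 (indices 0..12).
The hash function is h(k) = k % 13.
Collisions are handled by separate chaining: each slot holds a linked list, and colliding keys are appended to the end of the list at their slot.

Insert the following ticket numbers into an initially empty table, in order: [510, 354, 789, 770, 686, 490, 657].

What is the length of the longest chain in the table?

3

Insert 510: h=3, bucket 3 empty -> new chain.
Insert 354: h=3, bucket 3 nonempty -> append to chain.
Insert 789: h=9, bucket 9 empty -> new chain.
Insert 770: h=3, bucket 3 nonempty -> append to chain.
Insert 686: h=10, bucket 10 empty -> new chain.
Insert 490: h=9, bucket 9 nonempty -> append to chain.
Insert 657: h=7, bucket 7 empty -> new chain.
Final buckets:
0: ∅
1: ∅
2: ∅
3: 510 -> 354 -> 770
4: ∅
5: ∅
6: ∅
7: 657
8: ∅
9: 789 -> 490
10: 686
11: ∅
12: ∅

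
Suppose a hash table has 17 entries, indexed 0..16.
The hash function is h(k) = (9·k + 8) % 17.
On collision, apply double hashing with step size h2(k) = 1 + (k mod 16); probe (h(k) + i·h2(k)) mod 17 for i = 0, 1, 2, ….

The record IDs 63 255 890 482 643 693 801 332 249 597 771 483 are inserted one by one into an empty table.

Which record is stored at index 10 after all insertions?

597

63: h=14 → slot 14
255: h=8 → slot 8
890: h=11 → slot 11
482: h=11, h2=3, probe 11,14,0 → slot 0
643: h=15 → slot 15
693: h=6 → slot 6
801: h=9 → slot 9
332: h=4 → slot 4
249: h=5 → slot 5
597: h=9, h2=6, probe 9,15,4,10 → slot 10
771: h=11, h2=4, probe 11,15,2 → slot 2
483: h=3 → slot 3
Table: [482, _, 771, 483, 332, 249, 693, _, 255, 801, 597, 890, _, _, 63, 643, _]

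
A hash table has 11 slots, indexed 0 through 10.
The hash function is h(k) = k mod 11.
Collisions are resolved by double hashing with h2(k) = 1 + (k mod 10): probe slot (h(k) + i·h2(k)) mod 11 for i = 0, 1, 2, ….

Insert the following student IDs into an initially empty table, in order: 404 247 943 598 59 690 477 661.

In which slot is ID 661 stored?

404 hashes to 8; slot 8 is free -> place at 8.
247 hashes to 5; slot 5 is free -> place at 5.
943 hashes to 8, h2=4; 8 taken -> place at 1.
598 hashes to 4; slot 4 is free -> place at 4.
59 hashes to 4, h2=10; 4 taken -> place at 3.
690 hashes to 8, h2=1; 8 taken -> place at 9.
477 hashes to 4, h2=8; 4,1,9 taken -> place at 6.
661 hashes to 1, h2=2; 1,3,5 taken -> place at 7.
Table: [_, 943, _, 59, 598, 247, 477, 661, 404, 690, _]

7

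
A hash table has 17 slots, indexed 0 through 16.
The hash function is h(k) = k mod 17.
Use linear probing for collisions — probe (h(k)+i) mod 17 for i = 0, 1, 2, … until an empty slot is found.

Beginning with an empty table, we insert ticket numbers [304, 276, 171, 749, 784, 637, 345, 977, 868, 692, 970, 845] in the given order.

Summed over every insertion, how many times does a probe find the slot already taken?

15

304 hashes to 15; slot 15 is free -> place at 15.
276 hashes to 4; slot 4 is free -> place at 4.
171 hashes to 1; slot 1 is free -> place at 1.
749 hashes to 1; 1 taken -> place at 2.
784 hashes to 2; 2 taken -> place at 3.
637 hashes to 8; slot 8 is free -> place at 8.
345 hashes to 5; slot 5 is free -> place at 5.
977 hashes to 8; 8 taken -> place at 9.
868 hashes to 1; 1,2,3,4,5 taken -> place at 6.
692 hashes to 12; slot 12 is free -> place at 12.
970 hashes to 1; 1,2,3,4,5,6 taken -> place at 7.
845 hashes to 12; 12 taken -> place at 13.
Table: [_, 171, 749, 784, 276, 345, 868, 970, 637, 977, _, _, 692, 845, _, 304, _]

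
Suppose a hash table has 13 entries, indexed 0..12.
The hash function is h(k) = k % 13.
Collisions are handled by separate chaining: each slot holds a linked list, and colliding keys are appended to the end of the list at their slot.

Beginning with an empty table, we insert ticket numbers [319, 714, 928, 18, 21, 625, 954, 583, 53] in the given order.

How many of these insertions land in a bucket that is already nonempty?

3

Insert 319: h=7, bucket 7 empty → new chain.
Insert 714: h=12, bucket 12 empty → new chain.
Insert 928: h=5, bucket 5 empty → new chain.
Insert 18: h=5, bucket 5 nonempty → append to chain.
Insert 21: h=8, bucket 8 empty → new chain.
Insert 625: h=1, bucket 1 empty → new chain.
Insert 954: h=5, bucket 5 nonempty → append to chain.
Insert 583: h=11, bucket 11 empty → new chain.
Insert 53: h=1, bucket 1 nonempty → append to chain.
Final buckets:
0: _
1: 625 -> 53
2: _
3: _
4: _
5: 928 -> 18 -> 954
6: _
7: 319
8: 21
9: _
10: _
11: 583
12: 714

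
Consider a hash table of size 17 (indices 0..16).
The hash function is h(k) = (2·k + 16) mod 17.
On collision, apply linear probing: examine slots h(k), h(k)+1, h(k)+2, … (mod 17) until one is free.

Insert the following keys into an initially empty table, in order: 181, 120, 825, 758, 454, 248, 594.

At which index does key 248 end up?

3

Insert 181: h=4, slot 4 empty => index 4.
Insert 120: h=1, slot 1 empty => index 1.
Insert 825: h=0, slot 0 empty => index 0.
Insert 758: h=2, slot 2 empty => index 2.
Insert 454: h=6, slot 6 empty => index 6.
Insert 248: h=2, slot 2 occupied => index 3.
Insert 594: h=14, slot 14 empty => index 14.
Table: [825, 120, 758, 248, 181, ., 454, ., ., ., ., ., ., ., 594, ., .]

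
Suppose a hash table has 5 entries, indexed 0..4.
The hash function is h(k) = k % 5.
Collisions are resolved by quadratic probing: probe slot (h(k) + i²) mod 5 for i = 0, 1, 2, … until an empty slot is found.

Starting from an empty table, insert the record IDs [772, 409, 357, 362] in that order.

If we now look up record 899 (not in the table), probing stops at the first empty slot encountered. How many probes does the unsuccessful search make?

Insert 772: h=2, slot 2 empty => index 2.
Insert 409: h=4, slot 4 empty => index 4.
Insert 357: h=2, slot 2 occupied => index 3.
Insert 362: h=2, slots 2,3 occupied => index 1.
Table: [., 362, 772, 357, 409]
Lookup 899: h=4, probe 4,0 → slot 0 empty, not found.

2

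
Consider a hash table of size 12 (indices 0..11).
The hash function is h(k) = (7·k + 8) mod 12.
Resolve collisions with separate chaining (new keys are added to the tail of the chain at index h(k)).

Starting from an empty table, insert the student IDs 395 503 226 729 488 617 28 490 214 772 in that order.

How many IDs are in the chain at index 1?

2

395 -> bucket 1
503 -> bucket 1 (collision)
226 -> bucket 6
729 -> bucket 11
488 -> bucket 4
617 -> bucket 7
28 -> bucket 0
490 -> bucket 6 (collision)
214 -> bucket 6 (collision)
772 -> bucket 0 (collision)
Final buckets:
0: 28 -> 772
1: 395 -> 503
2: ∅
3: ∅
4: 488
5: ∅
6: 226 -> 490 -> 214
7: 617
8: ∅
9: ∅
10: ∅
11: 729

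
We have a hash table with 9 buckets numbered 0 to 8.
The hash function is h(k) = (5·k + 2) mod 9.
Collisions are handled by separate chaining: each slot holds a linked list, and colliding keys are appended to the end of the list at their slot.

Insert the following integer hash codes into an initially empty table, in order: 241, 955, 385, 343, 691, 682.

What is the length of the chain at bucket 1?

241 -> bucket 1
955 -> bucket 7
385 -> bucket 1 (collision)
343 -> bucket 7 (collision)
691 -> bucket 1 (collision)
682 -> bucket 1 (collision)
Final buckets:
0: -
1: 241 -> 385 -> 691 -> 682
2: -
3: -
4: -
5: -
6: -
7: 955 -> 343
8: -

4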